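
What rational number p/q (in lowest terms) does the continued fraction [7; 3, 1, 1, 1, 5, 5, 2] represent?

5121/704

Start with 2.
5 + 1/(2/1) = 5 + 1/2 = 11/2
5 + 1/(11/2) = 5 + 2/11 = 57/11
1 + 1/(57/11) = 1 + 11/57 = 68/57
1 + 1/(68/57) = 1 + 57/68 = 125/68
1 + 1/(125/68) = 1 + 68/125 = 193/125
3 + 1/(193/125) = 3 + 125/193 = 704/193
7 + 1/(704/193) = 7 + 193/704 = 5121/704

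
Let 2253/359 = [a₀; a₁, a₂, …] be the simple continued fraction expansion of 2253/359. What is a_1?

2253 = 6·359 + 99, so a_0 = 6
359 = 3·99 + 62, so a_1 = 3

3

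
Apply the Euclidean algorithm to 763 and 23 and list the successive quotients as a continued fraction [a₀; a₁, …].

763 ÷ 23 → quotient 33, remainder 4
23 ÷ 4 → quotient 5, remainder 3
4 ÷ 3 → quotient 1, remainder 1
3 ÷ 1 → quotient 3, remainder 0

[33; 5, 1, 3]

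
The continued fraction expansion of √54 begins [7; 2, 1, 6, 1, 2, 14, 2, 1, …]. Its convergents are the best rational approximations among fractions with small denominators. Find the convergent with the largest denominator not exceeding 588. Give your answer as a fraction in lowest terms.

485/66

a_0 = 7: 7/1  (≤ bound)
a_1 = 2: 15/2  (≤ bound)
a_2 = 1: 22/3  (≤ bound)
a_3 = 6: 147/20  (≤ bound)
a_4 = 1: 169/23  (≤ bound)
a_5 = 2: 485/66  (≤ bound)
a_6 = 14: 6959/947  (> 588, stop)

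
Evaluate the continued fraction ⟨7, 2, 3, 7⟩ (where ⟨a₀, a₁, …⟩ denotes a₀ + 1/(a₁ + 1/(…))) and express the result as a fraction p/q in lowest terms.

379/51

Start with 7.
3 + 1/(7/1) = 3 + 1/7 = 22/7
2 + 1/(22/7) = 2 + 7/22 = 51/22
7 + 1/(51/22) = 7 + 22/51 = 379/51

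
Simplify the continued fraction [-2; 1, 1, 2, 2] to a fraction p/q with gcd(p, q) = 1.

Start with 2.
2 + 1/(2/1) = 2 + 1/2 = 5/2
1 + 1/(5/2) = 1 + 2/5 = 7/5
1 + 1/(7/5) = 1 + 5/7 = 12/7
-2 + 1/(12/7) = -2 + 7/12 = -17/12

-17/12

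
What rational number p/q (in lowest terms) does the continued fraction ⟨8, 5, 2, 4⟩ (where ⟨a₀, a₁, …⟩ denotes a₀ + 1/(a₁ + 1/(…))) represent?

401/49

Start with 4.
2 + 1/(4/1) = 2 + 1/4 = 9/4
5 + 1/(9/4) = 5 + 4/9 = 49/9
8 + 1/(49/9) = 8 + 9/49 = 401/49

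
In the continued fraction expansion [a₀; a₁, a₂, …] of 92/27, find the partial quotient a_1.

2

Apply division with remainder until the remainder is 0:
⌊92/27⌋ = 3, remainder 11
⌊27/11⌋ = 2, remainder 5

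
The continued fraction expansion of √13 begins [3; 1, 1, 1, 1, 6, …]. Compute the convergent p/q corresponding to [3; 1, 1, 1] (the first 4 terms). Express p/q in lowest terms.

Build up convergents one term at a time:
a_0 = 3: 3/1
a_1 = 1: 4/1
a_2 = 1: 7/2
a_3 = 1: 11/3

11/3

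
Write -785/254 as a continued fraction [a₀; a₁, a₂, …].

[-4; 1, 10, 23]

-785 ÷ 254 → quotient -4, remainder 231
254 ÷ 231 → quotient 1, remainder 23
231 ÷ 23 → quotient 10, remainder 1
23 ÷ 1 → quotient 23, remainder 0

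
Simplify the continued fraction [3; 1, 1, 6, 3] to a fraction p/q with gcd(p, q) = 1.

a_0 = 3: 3/1
a_1 = 1: 4/1
a_2 = 1: 7/2
a_3 = 6: 46/13
a_4 = 3: 145/41

145/41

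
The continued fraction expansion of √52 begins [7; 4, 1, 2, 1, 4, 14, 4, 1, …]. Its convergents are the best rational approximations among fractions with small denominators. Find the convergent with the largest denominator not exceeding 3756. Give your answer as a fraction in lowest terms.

9223/1279

List convergents until the denominator exceeds the bound:
a_0 = 7: 7/1  (≤ bound)
a_1 = 4: 29/4  (≤ bound)
a_2 = 1: 36/5  (≤ bound)
a_3 = 2: 101/14  (≤ bound)
a_4 = 1: 137/19  (≤ bound)
a_5 = 4: 649/90  (≤ bound)
a_6 = 14: 9223/1279  (≤ bound)
a_7 = 4: 37541/5206  (> 3756, stop)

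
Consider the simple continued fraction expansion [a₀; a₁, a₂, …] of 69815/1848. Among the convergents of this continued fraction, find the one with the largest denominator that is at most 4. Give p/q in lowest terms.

List convergents until the denominator exceeds the bound:
a_0 = 37: 37/1  (≤ bound)
a_1 = 1: 38/1  (≤ bound)
a_2 = 3: 151/4  (≤ bound)
a_3 = 1: 189/5  (> 4, stop)

151/4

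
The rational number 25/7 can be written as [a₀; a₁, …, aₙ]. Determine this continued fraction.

25 = 3·7 + 4, so a_0 = 3
7 = 1·4 + 3, so a_1 = 1
4 = 1·3 + 1, so a_2 = 1
3 = 3·1 + 0, so a_3 = 3

[3; 1, 1, 3]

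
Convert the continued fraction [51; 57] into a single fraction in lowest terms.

2908/57

a_0 = 51: 51/1
a_1 = 57: 2908/57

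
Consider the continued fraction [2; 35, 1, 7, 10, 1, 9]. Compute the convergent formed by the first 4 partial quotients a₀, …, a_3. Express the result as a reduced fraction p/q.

582/287

Start with 7.
1 + 1/(7/1) = 1 + 1/7 = 8/7
35 + 1/(8/7) = 35 + 7/8 = 287/8
2 + 1/(287/8) = 2 + 8/287 = 582/287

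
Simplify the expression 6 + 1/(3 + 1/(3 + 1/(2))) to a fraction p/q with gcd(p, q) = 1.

145/23

Use the convergent recurrence hₖ = aₖ·hₖ₋₁ + hₖ₋₂ (and likewise for the denominators kₖ):
a_0 = 6: 6/1
a_1 = 3: 19/3
a_2 = 3: 63/10
a_3 = 2: 145/23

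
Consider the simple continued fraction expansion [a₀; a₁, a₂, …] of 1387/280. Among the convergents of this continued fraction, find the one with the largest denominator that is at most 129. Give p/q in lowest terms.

List convergents until the denominator exceeds the bound:
a_0 = 4: 4/1  (≤ bound)
a_1 = 1: 5/1  (≤ bound)
a_2 = 20: 104/21  (≤ bound)
a_3 = 1: 109/22  (≤ bound)
a_4 = 1: 213/43  (≤ bound)
a_5 = 6: 1387/280  (> 129, stop)

213/43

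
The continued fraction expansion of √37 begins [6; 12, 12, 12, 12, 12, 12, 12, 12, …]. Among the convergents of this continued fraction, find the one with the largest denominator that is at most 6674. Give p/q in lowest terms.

a_0 = 6: 6/1  (≤ bound)
a_1 = 12: 73/12  (≤ bound)
a_2 = 12: 882/145  (≤ bound)
a_3 = 12: 10657/1752  (≤ bound)
a_4 = 12: 128766/21169  (> 6674, stop)

10657/1752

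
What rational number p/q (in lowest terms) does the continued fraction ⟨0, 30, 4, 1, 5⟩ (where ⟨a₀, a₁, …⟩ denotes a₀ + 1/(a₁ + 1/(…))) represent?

29/876

a_0 = 0: 0/1
a_1 = 30: 1/30
a_2 = 4: 4/121
a_3 = 1: 5/151
a_4 = 5: 29/876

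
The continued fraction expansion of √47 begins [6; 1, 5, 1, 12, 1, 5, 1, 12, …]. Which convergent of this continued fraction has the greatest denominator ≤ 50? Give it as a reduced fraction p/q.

48/7

a_0 = 6: 6/1  (≤ bound)
a_1 = 1: 7/1  (≤ bound)
a_2 = 5: 41/6  (≤ bound)
a_3 = 1: 48/7  (≤ bound)
a_4 = 12: 617/90  (> 50, stop)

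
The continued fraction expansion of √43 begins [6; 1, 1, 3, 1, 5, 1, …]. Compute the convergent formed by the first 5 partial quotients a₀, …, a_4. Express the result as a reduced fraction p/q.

59/9

Starting at the tail and folding back:
Start with 1.
3 + 1/(1/1) = 3 + 1/1 = 4/1
1 + 1/(4/1) = 1 + 1/4 = 5/4
1 + 1/(5/4) = 1 + 4/5 = 9/5
6 + 1/(9/5) = 6 + 5/9 = 59/9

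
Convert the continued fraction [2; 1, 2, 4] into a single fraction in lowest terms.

35/13

Starting at the tail and folding back:
Start with 4.
2 + 1/(4/1) = 2 + 1/4 = 9/4
1 + 1/(9/4) = 1 + 4/9 = 13/9
2 + 1/(13/9) = 2 + 9/13 = 35/13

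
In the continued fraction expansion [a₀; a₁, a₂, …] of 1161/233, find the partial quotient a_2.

⌊1161/233⌋ = 4, remainder 229
⌊233/229⌋ = 1, remainder 4
⌊229/4⌋ = 57, remainder 1

57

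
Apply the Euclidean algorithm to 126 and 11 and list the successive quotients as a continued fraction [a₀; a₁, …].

⌊126/11⌋ = 11, remainder 5
⌊11/5⌋ = 2, remainder 1
⌊5/1⌋ = 5, remainder 0

[11; 2, 5]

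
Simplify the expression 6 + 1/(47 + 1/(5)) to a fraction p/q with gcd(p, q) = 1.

Start with 5.
47 + 1/(5/1) = 47 + 1/5 = 236/5
6 + 1/(236/5) = 6 + 5/236 = 1421/236

1421/236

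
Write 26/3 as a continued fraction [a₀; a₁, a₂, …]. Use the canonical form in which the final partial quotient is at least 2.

[8; 1, 2]

26 = 8·3 + 2, so a_0 = 8
3 = 1·2 + 1, so a_1 = 1
2 = 2·1 + 0, so a_2 = 2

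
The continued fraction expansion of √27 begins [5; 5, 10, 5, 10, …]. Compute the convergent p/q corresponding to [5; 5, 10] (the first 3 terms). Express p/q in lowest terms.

265/51

Work from the innermost term outward:
Start with 10.
5 + 1/(10/1) = 5 + 1/10 = 51/10
5 + 1/(51/10) = 5 + 10/51 = 265/51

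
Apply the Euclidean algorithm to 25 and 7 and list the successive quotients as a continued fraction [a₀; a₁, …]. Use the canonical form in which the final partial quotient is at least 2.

[3; 1, 1, 3]

⌊25/7⌋ = 3, remainder 4
⌊7/4⌋ = 1, remainder 3
⌊4/3⌋ = 1, remainder 1
⌊3/1⌋ = 3, remainder 0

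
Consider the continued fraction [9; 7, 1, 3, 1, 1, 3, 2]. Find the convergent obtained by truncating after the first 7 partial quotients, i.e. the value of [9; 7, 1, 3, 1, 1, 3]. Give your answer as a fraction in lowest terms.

Starting at the tail and folding back:
Start with 3.
1 + 1/(3/1) = 1 + 1/3 = 4/3
1 + 1/(4/3) = 1 + 3/4 = 7/4
3 + 1/(7/4) = 3 + 4/7 = 25/7
1 + 1/(25/7) = 1 + 7/25 = 32/25
7 + 1/(32/25) = 7 + 25/32 = 249/32
9 + 1/(249/32) = 9 + 32/249 = 2273/249

2273/249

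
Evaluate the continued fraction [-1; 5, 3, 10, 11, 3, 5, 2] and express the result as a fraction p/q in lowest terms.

-53519/65900

Work from the innermost term outward:
Start with 2.
5 + 1/(2/1) = 5 + 1/2 = 11/2
3 + 1/(11/2) = 3 + 2/11 = 35/11
11 + 1/(35/11) = 11 + 11/35 = 396/35
10 + 1/(396/35) = 10 + 35/396 = 3995/396
3 + 1/(3995/396) = 3 + 396/3995 = 12381/3995
5 + 1/(12381/3995) = 5 + 3995/12381 = 65900/12381
-1 + 1/(65900/12381) = -1 + 12381/65900 = -53519/65900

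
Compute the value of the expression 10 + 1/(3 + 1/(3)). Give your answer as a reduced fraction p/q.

Start with 3.
3 + 1/(3/1) = 3 + 1/3 = 10/3
10 + 1/(10/3) = 10 + 3/10 = 103/10

103/10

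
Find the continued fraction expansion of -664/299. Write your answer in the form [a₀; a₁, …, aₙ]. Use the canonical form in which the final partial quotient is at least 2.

-664 = -3·299 + 233, so a_0 = -3
299 = 1·233 + 66, so a_1 = 1
233 = 3·66 + 35, so a_2 = 3
66 = 1·35 + 31, so a_3 = 1
35 = 1·31 + 4, so a_4 = 1
31 = 7·4 + 3, so a_5 = 7
4 = 1·3 + 1, so a_6 = 1
3 = 3·1 + 0, so a_7 = 3

[-3; 1, 3, 1, 1, 7, 1, 3]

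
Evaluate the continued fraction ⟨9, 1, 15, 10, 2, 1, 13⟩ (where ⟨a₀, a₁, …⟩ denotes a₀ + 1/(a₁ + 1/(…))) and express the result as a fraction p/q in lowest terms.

a_0 = 9: 9/1
a_1 = 1: 10/1
a_2 = 15: 159/16
a_3 = 10: 1600/161
a_4 = 2: 3359/338
a_5 = 1: 4959/499
a_6 = 13: 67826/6825

67826/6825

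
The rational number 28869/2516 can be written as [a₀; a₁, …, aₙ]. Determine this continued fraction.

Repeatedly divide and take the remainder:
28869 = 11·2516 + 1193, so a_0 = 11
2516 = 2·1193 + 130, so a_1 = 2
1193 = 9·130 + 23, so a_2 = 9
130 = 5·23 + 15, so a_3 = 5
23 = 1·15 + 8, so a_4 = 1
15 = 1·8 + 7, so a_5 = 1
8 = 1·7 + 1, so a_6 = 1
7 = 7·1 + 0, so a_7 = 7

[11; 2, 9, 5, 1, 1, 1, 7]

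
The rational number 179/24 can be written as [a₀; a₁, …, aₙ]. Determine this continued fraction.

[7; 2, 5, 2]

Apply division with remainder until the remainder is 0:
⌊179/24⌋ = 7, remainder 11
⌊24/11⌋ = 2, remainder 2
⌊11/2⌋ = 5, remainder 1
⌊2/1⌋ = 2, remainder 0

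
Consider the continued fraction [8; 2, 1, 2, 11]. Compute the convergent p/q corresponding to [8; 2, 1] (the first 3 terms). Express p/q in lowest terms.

a_0 = 8: 8/1
a_1 = 2: 17/2
a_2 = 1: 25/3

25/3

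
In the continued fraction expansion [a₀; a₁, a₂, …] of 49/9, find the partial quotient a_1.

2

⌊49/9⌋ = 5, remainder 4
⌊9/4⌋ = 2, remainder 1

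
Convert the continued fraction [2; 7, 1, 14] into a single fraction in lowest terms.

a_0 = 2: 2/1
a_1 = 7: 15/7
a_2 = 1: 17/8
a_3 = 14: 253/119

253/119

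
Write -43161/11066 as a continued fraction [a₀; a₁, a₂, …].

[-4; 10, 30, 1, 1, 1, 3, 3]

-43161 ÷ 11066 → quotient -4, remainder 1103
11066 ÷ 1103 → quotient 10, remainder 36
1103 ÷ 36 → quotient 30, remainder 23
36 ÷ 23 → quotient 1, remainder 13
23 ÷ 13 → quotient 1, remainder 10
13 ÷ 10 → quotient 1, remainder 3
10 ÷ 3 → quotient 3, remainder 1
3 ÷ 1 → quotient 3, remainder 0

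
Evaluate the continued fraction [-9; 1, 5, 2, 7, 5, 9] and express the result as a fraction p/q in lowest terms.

Work from the innermost term outward:
Start with 9.
5 + 1/(9/1) = 5 + 1/9 = 46/9
7 + 1/(46/9) = 7 + 9/46 = 331/46
2 + 1/(331/46) = 2 + 46/331 = 708/331
5 + 1/(708/331) = 5 + 331/708 = 3871/708
1 + 1/(3871/708) = 1 + 708/3871 = 4579/3871
-9 + 1/(4579/3871) = -9 + 3871/4579 = -37340/4579

-37340/4579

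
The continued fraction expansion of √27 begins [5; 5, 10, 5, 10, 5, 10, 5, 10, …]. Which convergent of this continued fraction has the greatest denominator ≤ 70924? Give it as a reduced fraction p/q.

a_0 = 5: 5/1  (≤ bound)
a_1 = 5: 26/5  (≤ bound)
a_2 = 10: 265/51  (≤ bound)
a_3 = 5: 1351/260  (≤ bound)
a_4 = 10: 13775/2651  (≤ bound)
a_5 = 5: 70226/13515  (≤ bound)
a_6 = 10: 716035/137801  (> 70924, stop)

70226/13515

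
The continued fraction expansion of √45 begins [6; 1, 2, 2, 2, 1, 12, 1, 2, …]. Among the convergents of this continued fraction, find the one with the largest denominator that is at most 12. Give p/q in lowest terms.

47/7

a_0 = 6: 6/1  (≤ bound)
a_1 = 1: 7/1  (≤ bound)
a_2 = 2: 20/3  (≤ bound)
a_3 = 2: 47/7  (≤ bound)
a_4 = 2: 114/17  (> 12, stop)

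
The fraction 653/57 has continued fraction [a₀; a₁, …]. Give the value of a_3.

5

⌊653/57⌋ = 11, remainder 26
⌊57/26⌋ = 2, remainder 5
⌊26/5⌋ = 5, remainder 1
⌊5/1⌋ = 5, remainder 0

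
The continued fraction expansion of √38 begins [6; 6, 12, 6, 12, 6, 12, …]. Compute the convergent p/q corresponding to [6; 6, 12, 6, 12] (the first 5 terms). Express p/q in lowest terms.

Use the convergent recurrence hₖ = aₖ·hₖ₋₁ + hₖ₋₂ (and likewise for the denominators kₖ):
a_0 = 6: 6/1
a_1 = 6: 37/6
a_2 = 12: 450/73
a_3 = 6: 2737/444
a_4 = 12: 33294/5401

33294/5401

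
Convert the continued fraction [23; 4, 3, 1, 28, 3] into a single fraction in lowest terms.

34481/1484

Use the convergent recurrence hₖ = aₖ·hₖ₋₁ + hₖ₋₂ (and likewise for the denominators kₖ):
a_0 = 23: 23/1
a_1 = 4: 93/4
a_2 = 3: 302/13
a_3 = 1: 395/17
a_4 = 28: 11362/489
a_5 = 3: 34481/1484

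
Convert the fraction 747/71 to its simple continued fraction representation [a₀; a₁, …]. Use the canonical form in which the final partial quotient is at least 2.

[10; 1, 1, 11, 3]

Repeatedly divide and take the remainder:
747 = 10·71 + 37, so a_0 = 10
71 = 1·37 + 34, so a_1 = 1
37 = 1·34 + 3, so a_2 = 1
34 = 11·3 + 1, so a_3 = 11
3 = 3·1 + 0, so a_4 = 3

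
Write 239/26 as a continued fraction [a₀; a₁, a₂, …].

[9; 5, 5]

239 ÷ 26 → quotient 9, remainder 5
26 ÷ 5 → quotient 5, remainder 1
5 ÷ 1 → quotient 5, remainder 0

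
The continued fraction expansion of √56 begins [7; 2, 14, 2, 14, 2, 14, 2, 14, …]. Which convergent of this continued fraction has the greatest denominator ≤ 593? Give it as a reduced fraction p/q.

449/60

a_0 = 7: 7/1  (≤ bound)
a_1 = 2: 15/2  (≤ bound)
a_2 = 14: 217/29  (≤ bound)
a_3 = 2: 449/60  (≤ bound)
a_4 = 14: 6503/869  (> 593, stop)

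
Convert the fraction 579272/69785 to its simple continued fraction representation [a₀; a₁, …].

⌊579272/69785⌋ = 8, remainder 20992
⌊69785/20992⌋ = 3, remainder 6809
⌊20992/6809⌋ = 3, remainder 565
⌊6809/565⌋ = 12, remainder 29
⌊565/29⌋ = 19, remainder 14
⌊29/14⌋ = 2, remainder 1
⌊14/1⌋ = 14, remainder 0

[8; 3, 3, 12, 19, 2, 14]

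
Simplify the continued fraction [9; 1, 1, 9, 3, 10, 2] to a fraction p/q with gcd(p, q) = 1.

12164/1277

Work from the innermost term outward:
Start with 2.
10 + 1/(2/1) = 10 + 1/2 = 21/2
3 + 1/(21/2) = 3 + 2/21 = 65/21
9 + 1/(65/21) = 9 + 21/65 = 606/65
1 + 1/(606/65) = 1 + 65/606 = 671/606
1 + 1/(671/606) = 1 + 606/671 = 1277/671
9 + 1/(1277/671) = 9 + 671/1277 = 12164/1277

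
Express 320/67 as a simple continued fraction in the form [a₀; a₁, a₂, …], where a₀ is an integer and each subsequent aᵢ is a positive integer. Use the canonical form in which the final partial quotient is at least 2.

Apply division with remainder until the remainder is 0:
320 = 4·67 + 52, so a_0 = 4
67 = 1·52 + 15, so a_1 = 1
52 = 3·15 + 7, so a_2 = 3
15 = 2·7 + 1, so a_3 = 2
7 = 7·1 + 0, so a_4 = 7

[4; 1, 3, 2, 7]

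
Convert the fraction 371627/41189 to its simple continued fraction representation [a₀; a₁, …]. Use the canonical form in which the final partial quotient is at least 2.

⌊371627/41189⌋ = 9, remainder 926
⌊41189/926⌋ = 44, remainder 445
⌊926/445⌋ = 2, remainder 36
⌊445/36⌋ = 12, remainder 13
⌊36/13⌋ = 2, remainder 10
⌊13/10⌋ = 1, remainder 3
⌊10/3⌋ = 3, remainder 1
⌊3/1⌋ = 3, remainder 0

[9; 44, 2, 12, 2, 1, 3, 3]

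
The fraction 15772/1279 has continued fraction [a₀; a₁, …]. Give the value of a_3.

1

15772 = 12·1279 + 424, so a_0 = 12
1279 = 3·424 + 7, so a_1 = 3
424 = 60·7 + 4, so a_2 = 60
7 = 1·4 + 3, so a_3 = 1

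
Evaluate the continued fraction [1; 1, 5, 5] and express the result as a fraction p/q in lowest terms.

57/31

Use the convergent recurrence hₖ = aₖ·hₖ₋₁ + hₖ₋₂ (and likewise for the denominators kₖ):
a_0 = 1: 1/1
a_1 = 1: 2/1
a_2 = 5: 11/6
a_3 = 5: 57/31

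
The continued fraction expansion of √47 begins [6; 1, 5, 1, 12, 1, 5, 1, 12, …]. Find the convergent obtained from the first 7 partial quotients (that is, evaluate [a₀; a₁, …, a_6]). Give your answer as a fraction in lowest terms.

3942/575

Collapse the nested fraction from the inside out:
Start with 5.
1 + 1/(5/1) = 1 + 1/5 = 6/5
12 + 1/(6/5) = 12 + 5/6 = 77/6
1 + 1/(77/6) = 1 + 6/77 = 83/77
5 + 1/(83/77) = 5 + 77/83 = 492/83
1 + 1/(492/83) = 1 + 83/492 = 575/492
6 + 1/(575/492) = 6 + 492/575 = 3942/575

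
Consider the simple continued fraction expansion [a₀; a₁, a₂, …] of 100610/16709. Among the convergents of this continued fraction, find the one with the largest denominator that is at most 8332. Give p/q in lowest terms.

a_0 = 6: 6/1  (≤ bound)
a_1 = 46: 277/46  (≤ bound)
a_2 = 1: 283/47  (≤ bound)
a_3 = 14: 4239/704  (≤ bound)
a_4 = 2: 8761/1455  (≤ bound)
a_5 = 11: 100610/16709  (> 8332, stop)

8761/1455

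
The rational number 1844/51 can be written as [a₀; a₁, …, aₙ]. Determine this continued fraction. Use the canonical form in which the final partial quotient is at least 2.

1844 = 36·51 + 8, so a_0 = 36
51 = 6·8 + 3, so a_1 = 6
8 = 2·3 + 2, so a_2 = 2
3 = 1·2 + 1, so a_3 = 1
2 = 2·1 + 0, so a_4 = 2

[36; 6, 2, 1, 2]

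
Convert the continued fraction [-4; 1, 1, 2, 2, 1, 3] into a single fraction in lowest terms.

-215/63

Start with 3.
1 + 1/(3/1) = 1 + 1/3 = 4/3
2 + 1/(4/3) = 2 + 3/4 = 11/4
2 + 1/(11/4) = 2 + 4/11 = 26/11
1 + 1/(26/11) = 1 + 11/26 = 37/26
1 + 1/(37/26) = 1 + 26/37 = 63/37
-4 + 1/(63/37) = -4 + 37/63 = -215/63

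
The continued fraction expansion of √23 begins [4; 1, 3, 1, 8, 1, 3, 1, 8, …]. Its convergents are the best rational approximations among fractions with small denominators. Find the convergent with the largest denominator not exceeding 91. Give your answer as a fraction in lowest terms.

235/49

a_0 = 4: 4/1  (≤ bound)
a_1 = 1: 5/1  (≤ bound)
a_2 = 3: 19/4  (≤ bound)
a_3 = 1: 24/5  (≤ bound)
a_4 = 8: 211/44  (≤ bound)
a_5 = 1: 235/49  (≤ bound)
a_6 = 3: 916/191  (> 91, stop)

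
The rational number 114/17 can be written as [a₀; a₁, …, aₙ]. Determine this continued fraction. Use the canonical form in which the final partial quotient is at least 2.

114 ÷ 17 → quotient 6, remainder 12
17 ÷ 12 → quotient 1, remainder 5
12 ÷ 5 → quotient 2, remainder 2
5 ÷ 2 → quotient 2, remainder 1
2 ÷ 1 → quotient 2, remainder 0

[6; 1, 2, 2, 2]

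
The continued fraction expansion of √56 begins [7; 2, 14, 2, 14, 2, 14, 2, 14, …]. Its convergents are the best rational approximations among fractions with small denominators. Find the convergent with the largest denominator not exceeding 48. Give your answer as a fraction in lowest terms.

a_0 = 7: 7/1  (≤ bound)
a_1 = 2: 15/2  (≤ bound)
a_2 = 14: 217/29  (≤ bound)
a_3 = 2: 449/60  (> 48, stop)

217/29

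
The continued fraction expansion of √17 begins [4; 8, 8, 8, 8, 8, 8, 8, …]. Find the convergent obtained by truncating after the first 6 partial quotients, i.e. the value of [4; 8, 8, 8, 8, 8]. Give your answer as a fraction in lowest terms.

143649/34840

Start with 8.
8 + 1/(8/1) = 8 + 1/8 = 65/8
8 + 1/(65/8) = 8 + 8/65 = 528/65
8 + 1/(528/65) = 8 + 65/528 = 4289/528
8 + 1/(4289/528) = 8 + 528/4289 = 34840/4289
4 + 1/(34840/4289) = 4 + 4289/34840 = 143649/34840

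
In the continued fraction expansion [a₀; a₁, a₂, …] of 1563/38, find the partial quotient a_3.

1

⌊1563/38⌋ = 41, remainder 5
⌊38/5⌋ = 7, remainder 3
⌊5/3⌋ = 1, remainder 2
⌊3/2⌋ = 1, remainder 1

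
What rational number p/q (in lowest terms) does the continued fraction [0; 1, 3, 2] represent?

Compute successive convergents:
a_0 = 0: 0/1
a_1 = 1: 1/1
a_2 = 3: 3/4
a_3 = 2: 7/9

7/9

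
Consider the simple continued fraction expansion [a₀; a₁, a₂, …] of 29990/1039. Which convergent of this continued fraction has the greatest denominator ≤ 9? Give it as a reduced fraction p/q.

a_0 = 28: 28/1  (≤ bound)
a_1 = 1: 29/1  (≤ bound)
a_2 = 6: 202/7  (≤ bound)
a_3 = 2: 433/15  (> 9, stop)

202/7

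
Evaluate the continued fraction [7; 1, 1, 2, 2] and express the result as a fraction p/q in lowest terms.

Start with 2.
2 + 1/(2/1) = 2 + 1/2 = 5/2
1 + 1/(5/2) = 1 + 2/5 = 7/5
1 + 1/(7/5) = 1 + 5/7 = 12/7
7 + 1/(12/7) = 7 + 7/12 = 91/12

91/12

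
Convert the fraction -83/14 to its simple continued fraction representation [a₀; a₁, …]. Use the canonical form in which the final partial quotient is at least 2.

[-6; 14]

-83 ÷ 14 → quotient -6, remainder 1
14 ÷ 1 → quotient 14, remainder 0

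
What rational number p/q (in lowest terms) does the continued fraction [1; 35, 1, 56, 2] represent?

Start with 2.
56 + 1/(2/1) = 56 + 1/2 = 113/2
1 + 1/(113/2) = 1 + 2/113 = 115/113
35 + 1/(115/113) = 35 + 113/115 = 4138/115
1 + 1/(4138/115) = 1 + 115/4138 = 4253/4138

4253/4138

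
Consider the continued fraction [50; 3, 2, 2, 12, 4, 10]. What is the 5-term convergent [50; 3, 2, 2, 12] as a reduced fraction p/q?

a_0 = 50: 50/1
a_1 = 3: 151/3
a_2 = 2: 352/7
a_3 = 2: 855/17
a_4 = 12: 10612/211

10612/211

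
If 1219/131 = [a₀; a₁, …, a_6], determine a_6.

3

1219 = 9·131 + 40, so a_0 = 9
131 = 3·40 + 11, so a_1 = 3
40 = 3·11 + 7, so a_2 = 3
11 = 1·7 + 4, so a_3 = 1
7 = 1·4 + 3, so a_4 = 1
4 = 1·3 + 1, so a_5 = 1
3 = 3·1 + 0, so a_6 = 3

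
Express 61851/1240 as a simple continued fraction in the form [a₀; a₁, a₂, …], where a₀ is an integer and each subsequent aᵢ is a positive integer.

[49; 1, 7, 3, 9, 1, 1, 2]

Repeatedly divide and take the remainder:
61851 ÷ 1240 → quotient 49, remainder 1091
1240 ÷ 1091 → quotient 1, remainder 149
1091 ÷ 149 → quotient 7, remainder 48
149 ÷ 48 → quotient 3, remainder 5
48 ÷ 5 → quotient 9, remainder 3
5 ÷ 3 → quotient 1, remainder 2
3 ÷ 2 → quotient 1, remainder 1
2 ÷ 1 → quotient 2, remainder 0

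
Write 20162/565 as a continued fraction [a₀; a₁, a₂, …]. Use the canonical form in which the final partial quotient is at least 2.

Run the Euclidean algorithm, recording each quotient:
20162 = 35·565 + 387, so a_0 = 35
565 = 1·387 + 178, so a_1 = 1
387 = 2·178 + 31, so a_2 = 2
178 = 5·31 + 23, so a_3 = 5
31 = 1·23 + 8, so a_4 = 1
23 = 2·8 + 7, so a_5 = 2
8 = 1·7 + 1, so a_6 = 1
7 = 7·1 + 0, so a_7 = 7

[35; 1, 2, 5, 1, 2, 1, 7]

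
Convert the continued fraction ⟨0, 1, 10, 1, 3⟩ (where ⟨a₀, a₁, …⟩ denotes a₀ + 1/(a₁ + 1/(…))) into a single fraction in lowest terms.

a_0 = 0: 0/1
a_1 = 1: 1/1
a_2 = 10: 10/11
a_3 = 1: 11/12
a_4 = 3: 43/47

43/47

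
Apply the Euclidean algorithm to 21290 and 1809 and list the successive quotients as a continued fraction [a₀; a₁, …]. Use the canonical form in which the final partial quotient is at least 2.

⌊21290/1809⌋ = 11, remainder 1391
⌊1809/1391⌋ = 1, remainder 418
⌊1391/418⌋ = 3, remainder 137
⌊418/137⌋ = 3, remainder 7
⌊137/7⌋ = 19, remainder 4
⌊7/4⌋ = 1, remainder 3
⌊4/3⌋ = 1, remainder 1
⌊3/1⌋ = 3, remainder 0

[11; 1, 3, 3, 19, 1, 1, 3]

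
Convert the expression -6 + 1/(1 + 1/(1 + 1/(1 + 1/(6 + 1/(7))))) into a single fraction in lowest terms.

-765/143

Start with 7.
6 + 1/(7/1) = 6 + 1/7 = 43/7
1 + 1/(43/7) = 1 + 7/43 = 50/43
1 + 1/(50/43) = 1 + 43/50 = 93/50
1 + 1/(93/50) = 1 + 50/93 = 143/93
-6 + 1/(143/93) = -6 + 93/143 = -765/143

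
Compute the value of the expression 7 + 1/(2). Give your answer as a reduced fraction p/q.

15/2

Starting at the tail and folding back:
Start with 2.
7 + 1/(2/1) = 7 + 1/2 = 15/2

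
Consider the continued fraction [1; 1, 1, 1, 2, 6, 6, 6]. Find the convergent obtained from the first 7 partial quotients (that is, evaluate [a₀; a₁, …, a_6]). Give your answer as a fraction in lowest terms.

Collapse the nested fraction from the inside out:
Start with 6.
6 + 1/(6/1) = 6 + 1/6 = 37/6
2 + 1/(37/6) = 2 + 6/37 = 80/37
1 + 1/(80/37) = 1 + 37/80 = 117/80
1 + 1/(117/80) = 1 + 80/117 = 197/117
1 + 1/(197/117) = 1 + 117/197 = 314/197
1 + 1/(314/197) = 1 + 197/314 = 511/314

511/314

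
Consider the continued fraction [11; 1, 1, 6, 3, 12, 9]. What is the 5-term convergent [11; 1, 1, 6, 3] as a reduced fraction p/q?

Start with 3.
6 + 1/(3/1) = 6 + 1/3 = 19/3
1 + 1/(19/3) = 1 + 3/19 = 22/19
1 + 1/(22/19) = 1 + 19/22 = 41/22
11 + 1/(41/22) = 11 + 22/41 = 473/41

473/41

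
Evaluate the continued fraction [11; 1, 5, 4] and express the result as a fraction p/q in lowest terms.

296/25

Start with 4.
5 + 1/(4/1) = 5 + 1/4 = 21/4
1 + 1/(21/4) = 1 + 4/21 = 25/21
11 + 1/(25/21) = 11 + 21/25 = 296/25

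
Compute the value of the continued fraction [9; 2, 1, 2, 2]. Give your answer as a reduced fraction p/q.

a_0 = 9: 9/1
a_1 = 2: 19/2
a_2 = 1: 28/3
a_3 = 2: 75/8
a_4 = 2: 178/19

178/19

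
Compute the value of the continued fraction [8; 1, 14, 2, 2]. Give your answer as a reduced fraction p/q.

688/77

a_0 = 8: 8/1
a_1 = 1: 9/1
a_2 = 14: 134/15
a_3 = 2: 277/31
a_4 = 2: 688/77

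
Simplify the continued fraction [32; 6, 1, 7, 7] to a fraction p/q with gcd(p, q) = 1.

Use the convergent recurrence hₖ = aₖ·hₖ₋₁ + hₖ₋₂ (and likewise for the denominators kₖ):
a_0 = 32: 32/1
a_1 = 6: 193/6
a_2 = 1: 225/7
a_3 = 7: 1768/55
a_4 = 7: 12601/392

12601/392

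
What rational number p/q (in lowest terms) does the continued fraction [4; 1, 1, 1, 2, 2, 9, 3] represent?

Starting at the tail and folding back:
Start with 3.
9 + 1/(3/1) = 9 + 1/3 = 28/3
2 + 1/(28/3) = 2 + 3/28 = 59/28
2 + 1/(59/28) = 2 + 28/59 = 146/59
1 + 1/(146/59) = 1 + 59/146 = 205/146
1 + 1/(205/146) = 1 + 146/205 = 351/205
1 + 1/(351/205) = 1 + 205/351 = 556/351
4 + 1/(556/351) = 4 + 351/556 = 2575/556

2575/556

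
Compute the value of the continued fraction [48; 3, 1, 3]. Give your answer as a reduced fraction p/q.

724/15

Start with 3.
1 + 1/(3/1) = 1 + 1/3 = 4/3
3 + 1/(4/3) = 3 + 3/4 = 15/4
48 + 1/(15/4) = 48 + 4/15 = 724/15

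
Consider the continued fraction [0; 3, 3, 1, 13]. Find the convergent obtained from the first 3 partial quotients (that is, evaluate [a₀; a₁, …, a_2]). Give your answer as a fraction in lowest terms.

3/10

Build up convergents one term at a time:
a_0 = 0: 0/1
a_1 = 3: 1/3
a_2 = 3: 3/10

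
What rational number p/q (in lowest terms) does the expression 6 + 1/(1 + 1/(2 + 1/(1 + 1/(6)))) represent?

182/27

a_0 = 6: 6/1
a_1 = 1: 7/1
a_2 = 2: 20/3
a_3 = 1: 27/4
a_4 = 6: 182/27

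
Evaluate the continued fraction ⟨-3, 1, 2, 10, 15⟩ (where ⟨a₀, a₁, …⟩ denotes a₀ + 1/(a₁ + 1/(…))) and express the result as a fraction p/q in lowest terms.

-1087/468

Start with 15.
10 + 1/(15/1) = 10 + 1/15 = 151/15
2 + 1/(151/15) = 2 + 15/151 = 317/151
1 + 1/(317/151) = 1 + 151/317 = 468/317
-3 + 1/(468/317) = -3 + 317/468 = -1087/468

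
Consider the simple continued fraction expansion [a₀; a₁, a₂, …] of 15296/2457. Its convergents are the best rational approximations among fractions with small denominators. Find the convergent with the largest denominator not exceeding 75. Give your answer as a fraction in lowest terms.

a_0 = 6: 6/1  (≤ bound)
a_1 = 4: 25/4  (≤ bound)
a_2 = 2: 56/9  (≤ bound)
a_3 = 3: 193/31  (≤ bound)
a_4 = 2: 442/71  (≤ bound)
a_5 = 1: 635/102  (> 75, stop)

442/71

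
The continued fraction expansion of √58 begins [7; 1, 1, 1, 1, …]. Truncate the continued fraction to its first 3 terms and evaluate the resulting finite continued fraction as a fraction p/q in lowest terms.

15/2

Start with 1.
1 + 1/(1/1) = 1 + 1/1 = 2/1
7 + 1/(2/1) = 7 + 1/2 = 15/2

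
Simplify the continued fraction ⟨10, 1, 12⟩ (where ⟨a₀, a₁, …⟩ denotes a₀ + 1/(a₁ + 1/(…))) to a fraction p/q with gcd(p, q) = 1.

142/13

Starting at the tail and folding back:
Start with 12.
1 + 1/(12/1) = 1 + 1/12 = 13/12
10 + 1/(13/12) = 10 + 12/13 = 142/13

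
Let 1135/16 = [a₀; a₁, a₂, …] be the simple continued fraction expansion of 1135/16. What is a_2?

Apply division with remainder until the remainder is 0:
1135 ÷ 16 → quotient 70, remainder 15
16 ÷ 15 → quotient 1, remainder 1
15 ÷ 1 → quotient 15, remainder 0

15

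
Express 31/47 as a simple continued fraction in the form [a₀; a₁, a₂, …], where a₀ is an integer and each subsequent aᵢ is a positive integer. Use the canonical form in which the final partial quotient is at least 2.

[0; 1, 1, 1, 15]

Apply division with remainder until the remainder is 0:
⌊31/47⌋ = 0, remainder 31
⌊47/31⌋ = 1, remainder 16
⌊31/16⌋ = 1, remainder 15
⌊16/15⌋ = 1, remainder 1
⌊15/1⌋ = 15, remainder 0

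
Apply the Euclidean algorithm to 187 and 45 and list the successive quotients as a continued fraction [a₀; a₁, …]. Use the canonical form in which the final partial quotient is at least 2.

[4; 6, 2, 3]

Run the Euclidean algorithm, recording each quotient:
187 ÷ 45 → quotient 4, remainder 7
45 ÷ 7 → quotient 6, remainder 3
7 ÷ 3 → quotient 2, remainder 1
3 ÷ 1 → quotient 3, remainder 0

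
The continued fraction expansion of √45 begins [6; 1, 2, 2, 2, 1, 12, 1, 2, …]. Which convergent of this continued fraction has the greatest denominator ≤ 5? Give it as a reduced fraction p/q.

List convergents until the denominator exceeds the bound:
a_0 = 6: 6/1  (≤ bound)
a_1 = 1: 7/1  (≤ bound)
a_2 = 2: 20/3  (≤ bound)
a_3 = 2: 47/7  (> 5, stop)

20/3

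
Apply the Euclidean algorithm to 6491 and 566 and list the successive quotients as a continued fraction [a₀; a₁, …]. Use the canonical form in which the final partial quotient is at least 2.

6491 ÷ 566 → quotient 11, remainder 265
566 ÷ 265 → quotient 2, remainder 36
265 ÷ 36 → quotient 7, remainder 13
36 ÷ 13 → quotient 2, remainder 10
13 ÷ 10 → quotient 1, remainder 3
10 ÷ 3 → quotient 3, remainder 1
3 ÷ 1 → quotient 3, remainder 0

[11; 2, 7, 2, 1, 3, 3]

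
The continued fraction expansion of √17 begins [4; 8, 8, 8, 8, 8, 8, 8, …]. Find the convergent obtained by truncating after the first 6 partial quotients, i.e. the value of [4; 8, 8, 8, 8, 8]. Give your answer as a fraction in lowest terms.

143649/34840

Start with 8.
8 + 1/(8/1) = 8 + 1/8 = 65/8
8 + 1/(65/8) = 8 + 8/65 = 528/65
8 + 1/(528/65) = 8 + 65/528 = 4289/528
8 + 1/(4289/528) = 8 + 528/4289 = 34840/4289
4 + 1/(34840/4289) = 4 + 4289/34840 = 143649/34840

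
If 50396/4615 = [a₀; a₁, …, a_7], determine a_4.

Repeatedly divide and take the remainder:
50396 ÷ 4615 → quotient 10, remainder 4246
4615 ÷ 4246 → quotient 1, remainder 369
4246 ÷ 369 → quotient 11, remainder 187
369 ÷ 187 → quotient 1, remainder 182
187 ÷ 182 → quotient 1, remainder 5

1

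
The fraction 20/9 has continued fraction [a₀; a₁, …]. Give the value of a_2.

2

⌊20/9⌋ = 2, remainder 2
⌊9/2⌋ = 4, remainder 1
⌊2/1⌋ = 2, remainder 0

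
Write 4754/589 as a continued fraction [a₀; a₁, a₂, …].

⌊4754/589⌋ = 8, remainder 42
⌊589/42⌋ = 14, remainder 1
⌊42/1⌋ = 42, remainder 0

[8; 14, 42]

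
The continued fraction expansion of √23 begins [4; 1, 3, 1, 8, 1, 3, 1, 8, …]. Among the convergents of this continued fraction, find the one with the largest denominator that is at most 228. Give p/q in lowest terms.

916/191

List convergents until the denominator exceeds the bound:
a_0 = 4: 4/1  (≤ bound)
a_1 = 1: 5/1  (≤ bound)
a_2 = 3: 19/4  (≤ bound)
a_3 = 1: 24/5  (≤ bound)
a_4 = 8: 211/44  (≤ bound)
a_5 = 1: 235/49  (≤ bound)
a_6 = 3: 916/191  (≤ bound)
a_7 = 1: 1151/240  (> 228, stop)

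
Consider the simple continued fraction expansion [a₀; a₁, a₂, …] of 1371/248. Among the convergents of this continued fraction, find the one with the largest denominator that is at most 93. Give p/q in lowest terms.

293/53

a_0 = 5: 5/1  (≤ bound)
a_1 = 1: 6/1  (≤ bound)
a_2 = 1: 11/2  (≤ bound)
a_3 = 8: 94/17  (≤ bound)
a_4 = 2: 199/36  (≤ bound)
a_5 = 1: 293/53  (≤ bound)
a_6 = 4: 1371/248  (> 93, stop)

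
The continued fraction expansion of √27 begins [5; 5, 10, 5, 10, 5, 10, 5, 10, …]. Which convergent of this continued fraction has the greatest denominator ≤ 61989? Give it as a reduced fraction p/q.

a_0 = 5: 5/1  (≤ bound)
a_1 = 5: 26/5  (≤ bound)
a_2 = 10: 265/51  (≤ bound)
a_3 = 5: 1351/260  (≤ bound)
a_4 = 10: 13775/2651  (≤ bound)
a_5 = 5: 70226/13515  (≤ bound)
a_6 = 10: 716035/137801  (> 61989, stop)

70226/13515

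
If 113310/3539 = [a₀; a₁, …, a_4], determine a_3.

2

113310 = 32·3539 + 62, so a_0 = 32
3539 = 57·62 + 5, so a_1 = 57
62 = 12·5 + 2, so a_2 = 12
5 = 2·2 + 1, so a_3 = 2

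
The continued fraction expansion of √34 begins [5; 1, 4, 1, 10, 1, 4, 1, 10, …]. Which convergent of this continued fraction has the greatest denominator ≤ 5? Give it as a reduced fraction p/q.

a_0 = 5: 5/1  (≤ bound)
a_1 = 1: 6/1  (≤ bound)
a_2 = 4: 29/5  (≤ bound)
a_3 = 1: 35/6  (> 5, stop)

29/5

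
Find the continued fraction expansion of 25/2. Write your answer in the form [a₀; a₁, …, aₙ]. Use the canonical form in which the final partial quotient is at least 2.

[12; 2]

25 ÷ 2 → quotient 12, remainder 1
2 ÷ 1 → quotient 2, remainder 0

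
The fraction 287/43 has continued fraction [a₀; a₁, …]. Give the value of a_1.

287 = 6·43 + 29, so a_0 = 6
43 = 1·29 + 14, so a_1 = 1

1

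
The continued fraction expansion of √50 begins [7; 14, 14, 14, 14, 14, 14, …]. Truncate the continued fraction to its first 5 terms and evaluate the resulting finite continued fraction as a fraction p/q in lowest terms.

Use the convergent recurrence hₖ = aₖ·hₖ₋₁ + hₖ₋₂ (and likewise for the denominators kₖ):
a_0 = 7: 7/1
a_1 = 14: 99/14
a_2 = 14: 1393/197
a_3 = 14: 19601/2772
a_4 = 14: 275807/39005

275807/39005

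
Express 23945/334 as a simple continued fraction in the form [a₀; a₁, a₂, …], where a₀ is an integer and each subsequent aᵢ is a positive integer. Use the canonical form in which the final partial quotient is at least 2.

[71; 1, 2, 4, 8, 3]

Repeatedly divide and take the remainder:
23945 = 71·334 + 231, so a_0 = 71
334 = 1·231 + 103, so a_1 = 1
231 = 2·103 + 25, so a_2 = 2
103 = 4·25 + 3, so a_3 = 4
25 = 8·3 + 1, so a_4 = 8
3 = 3·1 + 0, so a_5 = 3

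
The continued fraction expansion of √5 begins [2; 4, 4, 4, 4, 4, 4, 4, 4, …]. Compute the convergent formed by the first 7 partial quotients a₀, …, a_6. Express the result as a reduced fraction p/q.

12238/5473

a_0 = 2: 2/1
a_1 = 4: 9/4
a_2 = 4: 38/17
a_3 = 4: 161/72
a_4 = 4: 682/305
a_5 = 4: 2889/1292
a_6 = 4: 12238/5473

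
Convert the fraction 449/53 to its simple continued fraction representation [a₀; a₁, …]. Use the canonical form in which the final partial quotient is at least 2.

[8; 2, 8, 3]

Apply division with remainder until the remainder is 0:
449 = 8·53 + 25, so a_0 = 8
53 = 2·25 + 3, so a_1 = 2
25 = 8·3 + 1, so a_2 = 8
3 = 3·1 + 0, so a_3 = 3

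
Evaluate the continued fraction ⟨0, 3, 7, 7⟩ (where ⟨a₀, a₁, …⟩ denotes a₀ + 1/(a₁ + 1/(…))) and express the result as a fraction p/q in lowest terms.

Collapse the nested fraction from the inside out:
Start with 7.
7 + 1/(7/1) = 7 + 1/7 = 50/7
3 + 1/(50/7) = 3 + 7/50 = 157/50
0 + 1/(157/50) = 0 + 50/157 = 50/157

50/157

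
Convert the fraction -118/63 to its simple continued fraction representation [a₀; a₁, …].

[-2; 7, 1, 7]

-118 = -2·63 + 8, so a_0 = -2
63 = 7·8 + 7, so a_1 = 7
8 = 1·7 + 1, so a_2 = 1
7 = 7·1 + 0, so a_3 = 7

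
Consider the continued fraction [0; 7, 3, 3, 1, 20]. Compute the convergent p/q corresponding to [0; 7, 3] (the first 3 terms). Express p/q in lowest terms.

3/22

a_0 = 0: 0/1
a_1 = 7: 1/7
a_2 = 3: 3/22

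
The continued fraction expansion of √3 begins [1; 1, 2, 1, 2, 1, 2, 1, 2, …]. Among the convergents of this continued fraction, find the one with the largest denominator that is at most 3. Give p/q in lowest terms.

5/3

List convergents until the denominator exceeds the bound:
a_0 = 1: 1/1  (≤ bound)
a_1 = 1: 2/1  (≤ bound)
a_2 = 2: 5/3  (≤ bound)
a_3 = 1: 7/4  (> 3, stop)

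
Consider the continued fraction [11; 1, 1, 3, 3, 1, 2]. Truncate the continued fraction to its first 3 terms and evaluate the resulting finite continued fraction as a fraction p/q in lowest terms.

Start with 1.
1 + 1/(1/1) = 1 + 1/1 = 2/1
11 + 1/(2/1) = 11 + 1/2 = 23/2

23/2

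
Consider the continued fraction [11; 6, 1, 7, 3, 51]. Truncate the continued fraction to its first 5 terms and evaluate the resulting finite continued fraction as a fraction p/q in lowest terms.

1917/172

Start with 3.
7 + 1/(3/1) = 7 + 1/3 = 22/3
1 + 1/(22/3) = 1 + 3/22 = 25/22
6 + 1/(25/22) = 6 + 22/25 = 172/25
11 + 1/(172/25) = 11 + 25/172 = 1917/172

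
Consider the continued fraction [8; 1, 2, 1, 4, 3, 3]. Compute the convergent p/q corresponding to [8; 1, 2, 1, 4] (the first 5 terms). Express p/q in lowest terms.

166/19

a_0 = 8: 8/1
a_1 = 1: 9/1
a_2 = 2: 26/3
a_3 = 1: 35/4
a_4 = 4: 166/19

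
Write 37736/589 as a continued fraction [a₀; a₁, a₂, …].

⌊37736/589⌋ = 64, remainder 40
⌊589/40⌋ = 14, remainder 29
⌊40/29⌋ = 1, remainder 11
⌊29/11⌋ = 2, remainder 7
⌊11/7⌋ = 1, remainder 4
⌊7/4⌋ = 1, remainder 3
⌊4/3⌋ = 1, remainder 1
⌊3/1⌋ = 3, remainder 0

[64; 14, 1, 2, 1, 1, 1, 3]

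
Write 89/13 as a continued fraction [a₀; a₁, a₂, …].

[6; 1, 5, 2]

89 = 6·13 + 11, so a_0 = 6
13 = 1·11 + 2, so a_1 = 1
11 = 5·2 + 1, so a_2 = 5
2 = 2·1 + 0, so a_3 = 2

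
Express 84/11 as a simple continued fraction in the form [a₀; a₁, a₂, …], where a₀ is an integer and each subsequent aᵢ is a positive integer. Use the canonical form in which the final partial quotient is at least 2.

84 = 7·11 + 7, so a_0 = 7
11 = 1·7 + 4, so a_1 = 1
7 = 1·4 + 3, so a_2 = 1
4 = 1·3 + 1, so a_3 = 1
3 = 3·1 + 0, so a_4 = 3

[7; 1, 1, 1, 3]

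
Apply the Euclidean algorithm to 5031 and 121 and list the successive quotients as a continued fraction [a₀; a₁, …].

[41; 1, 1, 2, 1, 2, 6]

5031 ÷ 121 → quotient 41, remainder 70
121 ÷ 70 → quotient 1, remainder 51
70 ÷ 51 → quotient 1, remainder 19
51 ÷ 19 → quotient 2, remainder 13
19 ÷ 13 → quotient 1, remainder 6
13 ÷ 6 → quotient 2, remainder 1
6 ÷ 1 → quotient 6, remainder 0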